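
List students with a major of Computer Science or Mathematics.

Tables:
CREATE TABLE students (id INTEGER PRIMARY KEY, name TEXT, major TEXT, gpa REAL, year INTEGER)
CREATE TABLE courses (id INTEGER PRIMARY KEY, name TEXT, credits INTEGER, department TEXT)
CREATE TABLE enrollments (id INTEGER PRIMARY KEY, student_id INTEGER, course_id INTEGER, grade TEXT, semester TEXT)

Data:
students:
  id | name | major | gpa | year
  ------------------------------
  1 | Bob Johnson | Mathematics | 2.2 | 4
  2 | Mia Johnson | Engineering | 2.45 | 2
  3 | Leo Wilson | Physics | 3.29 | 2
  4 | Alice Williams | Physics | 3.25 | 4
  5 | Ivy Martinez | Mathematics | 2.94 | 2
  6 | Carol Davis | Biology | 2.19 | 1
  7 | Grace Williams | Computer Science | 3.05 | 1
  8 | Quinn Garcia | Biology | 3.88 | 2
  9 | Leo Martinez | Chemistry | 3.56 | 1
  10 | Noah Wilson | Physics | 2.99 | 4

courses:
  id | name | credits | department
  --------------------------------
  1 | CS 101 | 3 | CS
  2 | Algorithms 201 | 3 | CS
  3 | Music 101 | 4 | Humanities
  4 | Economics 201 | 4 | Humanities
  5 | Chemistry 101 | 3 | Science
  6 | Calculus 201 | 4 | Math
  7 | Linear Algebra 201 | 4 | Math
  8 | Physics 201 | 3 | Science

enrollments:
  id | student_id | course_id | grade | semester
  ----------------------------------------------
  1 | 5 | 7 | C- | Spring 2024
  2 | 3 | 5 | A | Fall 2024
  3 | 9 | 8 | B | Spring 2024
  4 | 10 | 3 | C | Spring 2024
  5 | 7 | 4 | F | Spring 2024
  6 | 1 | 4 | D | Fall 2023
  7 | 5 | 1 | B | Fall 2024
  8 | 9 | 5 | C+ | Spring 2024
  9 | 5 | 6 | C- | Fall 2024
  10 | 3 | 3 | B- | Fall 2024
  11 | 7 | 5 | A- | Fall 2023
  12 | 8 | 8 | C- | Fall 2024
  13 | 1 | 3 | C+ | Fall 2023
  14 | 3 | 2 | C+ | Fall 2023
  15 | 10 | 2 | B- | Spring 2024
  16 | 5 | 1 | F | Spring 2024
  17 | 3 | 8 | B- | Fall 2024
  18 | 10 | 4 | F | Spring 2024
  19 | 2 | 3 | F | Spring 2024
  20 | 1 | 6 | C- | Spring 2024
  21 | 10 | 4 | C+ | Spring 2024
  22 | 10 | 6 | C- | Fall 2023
SELECT name, major FROM students WHERE major IN ('Computer Science', 'Mathematics')

Execution result:
name | major
Bob Johnson | Mathematics
Ivy Martinez | Mathematics
Grace Williams | Computer Science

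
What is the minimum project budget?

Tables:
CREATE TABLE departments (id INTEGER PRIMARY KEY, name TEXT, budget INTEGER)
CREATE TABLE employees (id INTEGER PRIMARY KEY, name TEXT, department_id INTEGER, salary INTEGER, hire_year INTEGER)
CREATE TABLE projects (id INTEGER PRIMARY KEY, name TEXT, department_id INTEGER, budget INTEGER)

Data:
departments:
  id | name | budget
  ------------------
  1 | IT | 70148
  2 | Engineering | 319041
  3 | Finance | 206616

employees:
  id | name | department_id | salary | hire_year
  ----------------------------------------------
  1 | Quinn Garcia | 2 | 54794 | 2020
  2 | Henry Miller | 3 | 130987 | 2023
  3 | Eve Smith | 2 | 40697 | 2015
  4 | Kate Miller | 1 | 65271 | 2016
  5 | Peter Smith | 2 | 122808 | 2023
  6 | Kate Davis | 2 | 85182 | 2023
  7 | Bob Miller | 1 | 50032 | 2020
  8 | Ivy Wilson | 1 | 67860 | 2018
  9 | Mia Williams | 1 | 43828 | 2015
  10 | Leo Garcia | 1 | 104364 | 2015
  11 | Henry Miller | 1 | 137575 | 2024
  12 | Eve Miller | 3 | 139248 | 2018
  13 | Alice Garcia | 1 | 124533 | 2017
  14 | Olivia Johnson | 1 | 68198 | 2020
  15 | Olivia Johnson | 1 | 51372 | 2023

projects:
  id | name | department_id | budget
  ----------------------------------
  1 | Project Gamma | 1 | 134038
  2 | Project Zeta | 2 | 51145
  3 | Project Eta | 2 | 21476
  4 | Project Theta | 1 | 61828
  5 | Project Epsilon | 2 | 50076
SELECT MIN(budget) FROM projects

Execution result:
21476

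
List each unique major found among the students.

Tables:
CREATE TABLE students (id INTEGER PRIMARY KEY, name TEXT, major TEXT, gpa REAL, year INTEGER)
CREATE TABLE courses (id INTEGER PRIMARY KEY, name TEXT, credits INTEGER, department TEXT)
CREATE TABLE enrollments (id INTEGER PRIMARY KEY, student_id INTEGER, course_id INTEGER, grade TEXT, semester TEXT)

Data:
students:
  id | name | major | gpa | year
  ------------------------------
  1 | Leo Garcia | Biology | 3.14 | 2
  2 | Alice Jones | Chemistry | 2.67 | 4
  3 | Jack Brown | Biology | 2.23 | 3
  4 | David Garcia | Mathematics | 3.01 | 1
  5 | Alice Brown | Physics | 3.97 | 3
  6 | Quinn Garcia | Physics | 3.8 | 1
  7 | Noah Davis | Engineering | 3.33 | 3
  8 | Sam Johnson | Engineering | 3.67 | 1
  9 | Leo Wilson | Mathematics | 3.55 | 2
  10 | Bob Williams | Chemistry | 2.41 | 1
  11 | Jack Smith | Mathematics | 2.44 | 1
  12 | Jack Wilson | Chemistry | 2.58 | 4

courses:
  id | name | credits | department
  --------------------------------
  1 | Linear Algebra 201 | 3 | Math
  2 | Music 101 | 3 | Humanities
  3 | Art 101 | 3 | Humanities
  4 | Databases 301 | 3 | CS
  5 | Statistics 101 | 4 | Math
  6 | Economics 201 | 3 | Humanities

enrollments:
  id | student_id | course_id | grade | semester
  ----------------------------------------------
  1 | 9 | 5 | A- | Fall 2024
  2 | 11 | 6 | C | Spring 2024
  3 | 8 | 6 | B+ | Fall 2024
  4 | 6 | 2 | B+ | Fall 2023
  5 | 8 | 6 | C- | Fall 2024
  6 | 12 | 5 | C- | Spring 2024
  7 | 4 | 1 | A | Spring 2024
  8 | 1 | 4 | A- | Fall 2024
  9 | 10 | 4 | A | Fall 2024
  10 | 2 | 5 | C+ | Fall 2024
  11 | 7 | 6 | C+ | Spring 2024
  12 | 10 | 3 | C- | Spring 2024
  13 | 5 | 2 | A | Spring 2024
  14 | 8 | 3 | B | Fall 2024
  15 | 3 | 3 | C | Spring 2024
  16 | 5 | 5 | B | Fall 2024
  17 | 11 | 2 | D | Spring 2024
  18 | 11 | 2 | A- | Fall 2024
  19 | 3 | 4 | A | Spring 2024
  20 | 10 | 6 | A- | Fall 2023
SELECT DISTINCT major FROM students

Execution result:
major
Biology
Chemistry
Mathematics
Physics
Engineering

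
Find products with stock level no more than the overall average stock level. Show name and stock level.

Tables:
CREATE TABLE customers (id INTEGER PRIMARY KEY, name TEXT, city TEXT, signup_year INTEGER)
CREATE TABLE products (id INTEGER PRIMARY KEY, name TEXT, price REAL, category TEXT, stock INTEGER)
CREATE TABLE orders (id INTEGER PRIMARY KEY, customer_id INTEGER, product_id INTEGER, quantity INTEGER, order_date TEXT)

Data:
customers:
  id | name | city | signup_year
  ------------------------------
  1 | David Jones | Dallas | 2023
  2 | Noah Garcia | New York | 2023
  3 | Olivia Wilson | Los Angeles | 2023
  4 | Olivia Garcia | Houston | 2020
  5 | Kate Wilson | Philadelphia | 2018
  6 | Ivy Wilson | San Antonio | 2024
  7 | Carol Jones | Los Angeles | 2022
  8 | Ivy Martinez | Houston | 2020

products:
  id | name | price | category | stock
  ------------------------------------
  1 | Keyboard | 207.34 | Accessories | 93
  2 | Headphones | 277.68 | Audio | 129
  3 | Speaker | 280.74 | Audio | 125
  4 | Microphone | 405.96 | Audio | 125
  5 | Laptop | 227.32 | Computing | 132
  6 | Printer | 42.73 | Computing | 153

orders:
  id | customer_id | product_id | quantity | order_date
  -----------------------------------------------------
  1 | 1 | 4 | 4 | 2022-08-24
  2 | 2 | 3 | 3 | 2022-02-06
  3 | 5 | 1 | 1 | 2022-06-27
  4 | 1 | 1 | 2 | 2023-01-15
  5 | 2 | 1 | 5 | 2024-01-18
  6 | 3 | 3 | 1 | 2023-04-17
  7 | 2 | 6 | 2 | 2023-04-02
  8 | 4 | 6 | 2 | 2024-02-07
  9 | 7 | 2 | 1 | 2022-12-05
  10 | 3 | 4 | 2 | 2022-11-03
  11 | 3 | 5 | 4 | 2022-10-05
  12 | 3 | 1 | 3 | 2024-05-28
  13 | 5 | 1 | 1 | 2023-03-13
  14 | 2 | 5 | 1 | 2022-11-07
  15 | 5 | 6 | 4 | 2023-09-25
SELECT name, stock FROM products WHERE stock <= (SELECT AVG(stock) FROM products)

Execution result:
name | stock
Keyboard | 93
Speaker | 125
Microphone | 125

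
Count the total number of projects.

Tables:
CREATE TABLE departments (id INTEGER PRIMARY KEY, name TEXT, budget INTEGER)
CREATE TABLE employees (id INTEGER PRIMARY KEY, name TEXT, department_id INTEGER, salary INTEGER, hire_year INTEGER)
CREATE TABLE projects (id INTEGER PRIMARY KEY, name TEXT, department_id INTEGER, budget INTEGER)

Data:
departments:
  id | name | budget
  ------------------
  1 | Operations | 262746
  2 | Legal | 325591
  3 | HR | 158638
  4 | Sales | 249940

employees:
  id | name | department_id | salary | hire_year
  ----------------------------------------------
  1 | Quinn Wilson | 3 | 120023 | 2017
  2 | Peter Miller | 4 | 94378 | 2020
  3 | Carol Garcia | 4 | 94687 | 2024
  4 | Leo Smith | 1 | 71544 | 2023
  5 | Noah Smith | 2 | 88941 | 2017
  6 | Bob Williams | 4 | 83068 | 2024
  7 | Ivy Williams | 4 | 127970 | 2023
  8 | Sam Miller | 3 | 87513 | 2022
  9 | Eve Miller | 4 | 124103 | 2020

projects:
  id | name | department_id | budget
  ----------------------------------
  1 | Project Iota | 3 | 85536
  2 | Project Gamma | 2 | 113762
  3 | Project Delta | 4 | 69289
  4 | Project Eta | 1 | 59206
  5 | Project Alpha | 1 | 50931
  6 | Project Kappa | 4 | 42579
SELECT COUNT(*) FROM projects

Execution result:
6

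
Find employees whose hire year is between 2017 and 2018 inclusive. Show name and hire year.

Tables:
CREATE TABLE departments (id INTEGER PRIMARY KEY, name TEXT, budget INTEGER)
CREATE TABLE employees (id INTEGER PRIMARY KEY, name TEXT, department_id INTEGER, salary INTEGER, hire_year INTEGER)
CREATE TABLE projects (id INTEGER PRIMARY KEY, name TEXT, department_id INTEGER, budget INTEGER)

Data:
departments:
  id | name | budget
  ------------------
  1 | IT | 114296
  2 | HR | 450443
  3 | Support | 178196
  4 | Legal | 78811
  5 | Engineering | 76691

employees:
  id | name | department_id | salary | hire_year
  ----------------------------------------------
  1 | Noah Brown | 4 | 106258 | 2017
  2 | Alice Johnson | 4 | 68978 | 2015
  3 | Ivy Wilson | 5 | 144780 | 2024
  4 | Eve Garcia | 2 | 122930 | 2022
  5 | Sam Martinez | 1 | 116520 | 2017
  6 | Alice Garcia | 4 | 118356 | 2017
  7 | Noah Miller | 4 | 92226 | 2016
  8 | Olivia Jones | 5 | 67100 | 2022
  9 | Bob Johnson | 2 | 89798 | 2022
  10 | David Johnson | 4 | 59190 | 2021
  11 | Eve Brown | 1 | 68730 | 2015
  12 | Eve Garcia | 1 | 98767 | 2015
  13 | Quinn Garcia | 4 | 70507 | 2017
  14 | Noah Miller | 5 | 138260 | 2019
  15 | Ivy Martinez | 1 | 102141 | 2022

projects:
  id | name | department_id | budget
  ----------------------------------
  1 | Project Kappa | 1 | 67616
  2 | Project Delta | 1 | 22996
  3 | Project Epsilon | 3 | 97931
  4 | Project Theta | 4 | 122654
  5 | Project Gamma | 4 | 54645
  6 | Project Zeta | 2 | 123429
SELECT name, hire_year FROM employees WHERE hire_year BETWEEN 2017 AND 2018

Execution result:
name | hire_year
Noah Brown | 2017
Sam Martinez | 2017
Alice Garcia | 2017
Quinn Garcia | 2017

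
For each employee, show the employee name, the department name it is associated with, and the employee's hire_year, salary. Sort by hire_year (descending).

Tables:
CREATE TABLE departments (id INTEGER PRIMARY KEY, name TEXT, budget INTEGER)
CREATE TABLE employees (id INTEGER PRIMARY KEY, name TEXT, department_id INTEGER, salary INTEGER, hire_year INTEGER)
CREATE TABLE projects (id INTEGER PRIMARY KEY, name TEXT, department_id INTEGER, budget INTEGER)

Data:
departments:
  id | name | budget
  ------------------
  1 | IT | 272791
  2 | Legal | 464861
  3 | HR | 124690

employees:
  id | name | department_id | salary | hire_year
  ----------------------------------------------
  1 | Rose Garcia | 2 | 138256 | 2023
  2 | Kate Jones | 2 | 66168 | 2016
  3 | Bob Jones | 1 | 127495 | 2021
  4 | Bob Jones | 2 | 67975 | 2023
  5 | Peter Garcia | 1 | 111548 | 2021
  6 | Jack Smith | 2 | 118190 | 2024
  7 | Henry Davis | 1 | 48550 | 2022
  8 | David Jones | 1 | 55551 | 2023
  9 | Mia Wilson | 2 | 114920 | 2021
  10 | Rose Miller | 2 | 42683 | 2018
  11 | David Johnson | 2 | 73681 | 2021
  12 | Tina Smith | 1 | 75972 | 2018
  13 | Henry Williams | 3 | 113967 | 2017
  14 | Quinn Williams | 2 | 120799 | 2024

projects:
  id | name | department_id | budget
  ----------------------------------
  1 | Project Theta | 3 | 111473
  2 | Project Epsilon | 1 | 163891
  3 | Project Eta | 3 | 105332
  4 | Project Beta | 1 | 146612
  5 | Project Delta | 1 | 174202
SELECT c.name, p.name AS department, c.hire_year, c.salary FROM employees c JOIN departments p ON c.department_id = p.id ORDER BY c.hire_year DESC

Execution result:
name | department | hire_year | salary
Jack Smith | Legal | 2024 | 118190
Quinn Williams | Legal | 2024 | 120799
Rose Garcia | Legal | 2023 | 138256
Bob Jones | Legal | 2023 | 67975
David Jones | IT | 2023 | 55551
Henry Davis | IT | 2022 | 48550
Bob Jones | IT | 2021 | 127495
Peter Garcia | IT | 2021 | 111548
Mia Wilson | Legal | 2021 | 114920
David Johnson | Legal | 2021 | 73681
Rose Miller | Legal | 2018 | 42683
Tina Smith | IT | 2018 | 75972
Henry Williams | HR | 2017 | 113967
Kate Jones | Legal | 2016 | 66168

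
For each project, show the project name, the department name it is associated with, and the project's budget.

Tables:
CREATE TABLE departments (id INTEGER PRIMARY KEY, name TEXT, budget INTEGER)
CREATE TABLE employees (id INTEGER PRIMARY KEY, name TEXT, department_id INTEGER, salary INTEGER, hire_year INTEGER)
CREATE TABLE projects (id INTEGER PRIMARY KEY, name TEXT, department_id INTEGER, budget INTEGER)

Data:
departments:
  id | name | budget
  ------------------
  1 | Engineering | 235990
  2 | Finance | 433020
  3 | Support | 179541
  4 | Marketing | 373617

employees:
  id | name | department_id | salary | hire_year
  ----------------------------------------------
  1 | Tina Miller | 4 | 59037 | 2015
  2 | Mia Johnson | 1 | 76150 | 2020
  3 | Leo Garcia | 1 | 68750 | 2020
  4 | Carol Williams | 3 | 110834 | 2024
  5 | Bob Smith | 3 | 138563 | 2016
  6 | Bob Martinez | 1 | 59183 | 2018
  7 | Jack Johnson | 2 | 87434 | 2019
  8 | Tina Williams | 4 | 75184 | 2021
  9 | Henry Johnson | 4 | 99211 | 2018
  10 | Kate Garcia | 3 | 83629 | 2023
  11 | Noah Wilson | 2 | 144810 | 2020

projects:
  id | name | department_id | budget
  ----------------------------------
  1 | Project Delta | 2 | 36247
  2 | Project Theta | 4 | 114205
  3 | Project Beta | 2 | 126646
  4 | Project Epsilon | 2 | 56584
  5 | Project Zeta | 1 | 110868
SELECT c.name, p.name AS department, c.budget FROM projects c JOIN departments p ON c.department_id = p.id

Execution result:
name | department | budget
Project Delta | Finance | 36247
Project Theta | Marketing | 114205
Project Beta | Finance | 126646
Project Epsilon | Finance | 56584
Project Zeta | Engineering | 110868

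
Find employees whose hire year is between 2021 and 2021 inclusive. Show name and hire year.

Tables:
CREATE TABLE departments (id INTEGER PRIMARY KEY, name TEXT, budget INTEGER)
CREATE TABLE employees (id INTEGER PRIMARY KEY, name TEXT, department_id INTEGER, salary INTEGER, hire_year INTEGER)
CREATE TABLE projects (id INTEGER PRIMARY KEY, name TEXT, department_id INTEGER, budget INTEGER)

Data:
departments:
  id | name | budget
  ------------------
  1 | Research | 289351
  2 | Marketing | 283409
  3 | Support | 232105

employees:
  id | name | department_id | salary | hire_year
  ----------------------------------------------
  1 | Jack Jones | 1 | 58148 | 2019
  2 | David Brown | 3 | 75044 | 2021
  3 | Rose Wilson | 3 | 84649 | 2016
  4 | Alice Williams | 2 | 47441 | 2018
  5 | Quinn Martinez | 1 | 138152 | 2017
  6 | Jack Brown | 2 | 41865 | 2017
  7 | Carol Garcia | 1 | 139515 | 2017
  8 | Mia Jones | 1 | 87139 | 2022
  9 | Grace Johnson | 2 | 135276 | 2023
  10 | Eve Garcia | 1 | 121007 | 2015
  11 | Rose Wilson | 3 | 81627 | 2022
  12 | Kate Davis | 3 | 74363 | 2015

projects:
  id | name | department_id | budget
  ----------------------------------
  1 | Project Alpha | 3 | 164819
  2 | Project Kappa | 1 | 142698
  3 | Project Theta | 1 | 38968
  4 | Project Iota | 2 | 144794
SELECT name, hire_year FROM employees WHERE hire_year BETWEEN 2021 AND 2021

Execution result:
name | hire_year
David Brown | 2021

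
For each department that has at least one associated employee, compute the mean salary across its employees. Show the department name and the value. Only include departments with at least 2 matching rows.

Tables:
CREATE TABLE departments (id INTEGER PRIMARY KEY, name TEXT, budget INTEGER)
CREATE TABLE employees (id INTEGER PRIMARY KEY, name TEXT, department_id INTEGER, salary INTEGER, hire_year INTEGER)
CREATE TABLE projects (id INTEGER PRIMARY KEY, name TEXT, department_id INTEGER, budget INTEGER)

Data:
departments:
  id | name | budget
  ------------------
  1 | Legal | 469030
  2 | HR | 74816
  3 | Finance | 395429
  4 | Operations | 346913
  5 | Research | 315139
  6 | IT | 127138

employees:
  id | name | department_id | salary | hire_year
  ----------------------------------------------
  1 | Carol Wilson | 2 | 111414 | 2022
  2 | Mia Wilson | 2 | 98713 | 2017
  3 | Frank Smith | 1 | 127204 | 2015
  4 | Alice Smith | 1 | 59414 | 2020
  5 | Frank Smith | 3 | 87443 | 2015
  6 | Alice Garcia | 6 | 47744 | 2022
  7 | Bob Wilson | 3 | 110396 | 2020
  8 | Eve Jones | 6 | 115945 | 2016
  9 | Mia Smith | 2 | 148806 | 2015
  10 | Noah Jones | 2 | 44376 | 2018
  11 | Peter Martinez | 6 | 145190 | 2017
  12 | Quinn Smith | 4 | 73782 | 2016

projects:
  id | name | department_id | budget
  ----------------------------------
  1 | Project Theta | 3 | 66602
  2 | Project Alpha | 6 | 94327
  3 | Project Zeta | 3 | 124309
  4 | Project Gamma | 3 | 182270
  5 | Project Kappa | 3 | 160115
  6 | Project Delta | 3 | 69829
SELECT p.name, AVG(c.salary) AS avg_salary FROM employees c JOIN departments p ON c.department_id = p.id GROUP BY p.id, p.name HAVING COUNT(*) >= 2

Execution result:
name | avg_salary
Legal | 93309.00
HR | 100827.25
Finance | 98919.50
IT | 102959.67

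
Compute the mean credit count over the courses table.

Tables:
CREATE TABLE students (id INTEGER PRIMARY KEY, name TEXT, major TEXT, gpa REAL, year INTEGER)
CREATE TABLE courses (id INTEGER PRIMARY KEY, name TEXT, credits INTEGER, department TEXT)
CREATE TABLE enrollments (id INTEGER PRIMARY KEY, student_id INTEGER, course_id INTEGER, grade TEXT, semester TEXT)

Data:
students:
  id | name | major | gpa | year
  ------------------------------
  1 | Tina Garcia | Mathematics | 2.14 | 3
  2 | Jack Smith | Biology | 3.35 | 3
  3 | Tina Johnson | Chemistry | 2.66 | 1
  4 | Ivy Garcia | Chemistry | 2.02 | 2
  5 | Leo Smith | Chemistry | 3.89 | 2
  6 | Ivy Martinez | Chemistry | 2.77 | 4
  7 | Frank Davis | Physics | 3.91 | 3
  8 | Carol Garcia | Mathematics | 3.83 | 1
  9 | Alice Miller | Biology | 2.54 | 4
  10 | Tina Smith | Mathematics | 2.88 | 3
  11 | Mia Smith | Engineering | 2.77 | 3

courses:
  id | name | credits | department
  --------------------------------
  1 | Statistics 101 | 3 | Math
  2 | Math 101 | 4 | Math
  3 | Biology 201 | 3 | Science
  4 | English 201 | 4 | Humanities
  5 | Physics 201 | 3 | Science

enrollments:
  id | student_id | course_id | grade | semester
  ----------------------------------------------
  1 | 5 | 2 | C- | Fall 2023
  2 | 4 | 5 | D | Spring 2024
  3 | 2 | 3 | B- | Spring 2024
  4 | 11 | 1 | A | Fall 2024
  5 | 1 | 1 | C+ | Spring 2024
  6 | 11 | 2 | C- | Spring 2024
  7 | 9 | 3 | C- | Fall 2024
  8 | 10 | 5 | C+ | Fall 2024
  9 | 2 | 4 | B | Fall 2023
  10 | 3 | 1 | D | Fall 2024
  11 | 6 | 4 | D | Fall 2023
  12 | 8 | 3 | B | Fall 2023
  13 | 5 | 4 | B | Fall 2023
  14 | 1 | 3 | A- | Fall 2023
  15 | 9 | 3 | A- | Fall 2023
SELECT AVG(credits) FROM courses

Execution result:
3.40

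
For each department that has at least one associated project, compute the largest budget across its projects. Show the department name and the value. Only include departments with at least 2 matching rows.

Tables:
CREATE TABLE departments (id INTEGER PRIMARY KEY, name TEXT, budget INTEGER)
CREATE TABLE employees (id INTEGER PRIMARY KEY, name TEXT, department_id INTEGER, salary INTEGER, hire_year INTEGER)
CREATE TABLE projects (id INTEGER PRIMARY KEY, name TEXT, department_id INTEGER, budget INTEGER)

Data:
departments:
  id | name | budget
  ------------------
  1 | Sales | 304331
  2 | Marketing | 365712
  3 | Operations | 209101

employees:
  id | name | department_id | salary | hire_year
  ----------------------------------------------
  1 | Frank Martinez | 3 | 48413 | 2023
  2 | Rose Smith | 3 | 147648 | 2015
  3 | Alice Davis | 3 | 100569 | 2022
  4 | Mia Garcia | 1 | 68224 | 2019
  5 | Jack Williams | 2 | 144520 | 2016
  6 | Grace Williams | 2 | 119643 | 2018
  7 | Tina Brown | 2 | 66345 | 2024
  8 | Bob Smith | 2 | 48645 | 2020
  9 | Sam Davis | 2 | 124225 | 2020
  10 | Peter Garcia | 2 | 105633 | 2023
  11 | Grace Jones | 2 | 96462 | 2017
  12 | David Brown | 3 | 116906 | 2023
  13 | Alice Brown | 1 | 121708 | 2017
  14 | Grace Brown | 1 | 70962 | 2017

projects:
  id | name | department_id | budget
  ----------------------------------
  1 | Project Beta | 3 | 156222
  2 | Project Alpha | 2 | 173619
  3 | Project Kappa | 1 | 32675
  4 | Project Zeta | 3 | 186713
SELECT p.name, MAX(c.budget) AS max_budget FROM projects c JOIN departments p ON c.department_id = p.id GROUP BY p.id, p.name HAVING COUNT(*) >= 2

Execution result:
name | max_budget
Operations | 186713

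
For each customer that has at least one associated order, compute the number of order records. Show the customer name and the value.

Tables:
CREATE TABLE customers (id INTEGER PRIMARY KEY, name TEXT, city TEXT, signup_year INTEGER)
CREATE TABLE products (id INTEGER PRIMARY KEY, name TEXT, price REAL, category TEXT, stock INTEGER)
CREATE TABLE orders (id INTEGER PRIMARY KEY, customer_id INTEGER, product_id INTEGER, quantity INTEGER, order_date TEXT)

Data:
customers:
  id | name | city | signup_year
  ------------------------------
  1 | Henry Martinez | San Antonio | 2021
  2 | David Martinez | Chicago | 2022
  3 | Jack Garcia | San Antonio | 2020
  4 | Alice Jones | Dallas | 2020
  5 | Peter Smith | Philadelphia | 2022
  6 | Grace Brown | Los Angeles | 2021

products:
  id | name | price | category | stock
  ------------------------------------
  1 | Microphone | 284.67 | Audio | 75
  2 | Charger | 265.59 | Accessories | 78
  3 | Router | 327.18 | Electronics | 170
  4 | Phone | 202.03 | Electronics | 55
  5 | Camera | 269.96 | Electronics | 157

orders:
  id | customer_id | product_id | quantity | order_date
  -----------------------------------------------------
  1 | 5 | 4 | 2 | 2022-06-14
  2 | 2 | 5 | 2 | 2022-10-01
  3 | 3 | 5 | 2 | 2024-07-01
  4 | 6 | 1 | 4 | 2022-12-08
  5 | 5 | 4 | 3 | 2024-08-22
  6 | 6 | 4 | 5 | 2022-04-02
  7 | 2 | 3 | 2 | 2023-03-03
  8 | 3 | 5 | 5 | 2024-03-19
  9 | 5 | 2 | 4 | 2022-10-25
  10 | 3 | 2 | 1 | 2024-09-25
SELECT p.name, COUNT(*) AS n FROM orders c JOIN customers p ON c.customer_id = p.id GROUP BY p.id, p.name

Execution result:
name | n
David Martinez | 2
Jack Garcia | 3
Peter Smith | 3
Grace Brown | 2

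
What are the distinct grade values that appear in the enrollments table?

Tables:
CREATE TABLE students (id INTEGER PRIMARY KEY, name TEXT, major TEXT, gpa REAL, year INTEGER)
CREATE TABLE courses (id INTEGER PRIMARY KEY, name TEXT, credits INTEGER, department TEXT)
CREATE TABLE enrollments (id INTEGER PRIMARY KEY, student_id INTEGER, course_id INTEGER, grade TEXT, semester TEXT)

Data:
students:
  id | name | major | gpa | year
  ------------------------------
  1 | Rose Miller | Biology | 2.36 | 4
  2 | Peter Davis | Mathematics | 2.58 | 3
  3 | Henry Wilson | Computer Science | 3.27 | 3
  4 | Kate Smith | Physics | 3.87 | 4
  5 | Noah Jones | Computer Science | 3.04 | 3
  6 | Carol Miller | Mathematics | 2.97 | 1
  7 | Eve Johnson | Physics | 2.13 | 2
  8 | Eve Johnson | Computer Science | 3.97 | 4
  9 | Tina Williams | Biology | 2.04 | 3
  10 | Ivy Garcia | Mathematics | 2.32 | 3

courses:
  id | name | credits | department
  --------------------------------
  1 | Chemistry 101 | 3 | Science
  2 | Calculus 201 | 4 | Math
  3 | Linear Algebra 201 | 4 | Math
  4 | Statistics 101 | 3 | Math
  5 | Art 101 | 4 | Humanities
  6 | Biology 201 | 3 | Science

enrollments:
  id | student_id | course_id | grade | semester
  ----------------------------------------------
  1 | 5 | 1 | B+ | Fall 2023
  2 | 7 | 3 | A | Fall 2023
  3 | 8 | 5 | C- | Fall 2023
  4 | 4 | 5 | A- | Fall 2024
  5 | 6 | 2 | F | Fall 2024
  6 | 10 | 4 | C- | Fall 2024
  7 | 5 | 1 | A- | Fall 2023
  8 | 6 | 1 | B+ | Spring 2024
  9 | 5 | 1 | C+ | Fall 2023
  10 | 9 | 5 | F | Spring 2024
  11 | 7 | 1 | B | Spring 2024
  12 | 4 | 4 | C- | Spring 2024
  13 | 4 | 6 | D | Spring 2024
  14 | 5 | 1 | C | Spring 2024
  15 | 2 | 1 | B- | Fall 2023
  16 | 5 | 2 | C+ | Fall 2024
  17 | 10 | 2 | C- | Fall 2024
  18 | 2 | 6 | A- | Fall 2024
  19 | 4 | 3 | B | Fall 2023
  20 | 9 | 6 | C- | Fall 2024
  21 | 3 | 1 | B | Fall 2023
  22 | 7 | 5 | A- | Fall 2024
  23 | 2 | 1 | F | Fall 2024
SELECT DISTINCT grade FROM enrollments

Execution result:
grade
B+
A
C-
A-
F
C+
B
D
C
B-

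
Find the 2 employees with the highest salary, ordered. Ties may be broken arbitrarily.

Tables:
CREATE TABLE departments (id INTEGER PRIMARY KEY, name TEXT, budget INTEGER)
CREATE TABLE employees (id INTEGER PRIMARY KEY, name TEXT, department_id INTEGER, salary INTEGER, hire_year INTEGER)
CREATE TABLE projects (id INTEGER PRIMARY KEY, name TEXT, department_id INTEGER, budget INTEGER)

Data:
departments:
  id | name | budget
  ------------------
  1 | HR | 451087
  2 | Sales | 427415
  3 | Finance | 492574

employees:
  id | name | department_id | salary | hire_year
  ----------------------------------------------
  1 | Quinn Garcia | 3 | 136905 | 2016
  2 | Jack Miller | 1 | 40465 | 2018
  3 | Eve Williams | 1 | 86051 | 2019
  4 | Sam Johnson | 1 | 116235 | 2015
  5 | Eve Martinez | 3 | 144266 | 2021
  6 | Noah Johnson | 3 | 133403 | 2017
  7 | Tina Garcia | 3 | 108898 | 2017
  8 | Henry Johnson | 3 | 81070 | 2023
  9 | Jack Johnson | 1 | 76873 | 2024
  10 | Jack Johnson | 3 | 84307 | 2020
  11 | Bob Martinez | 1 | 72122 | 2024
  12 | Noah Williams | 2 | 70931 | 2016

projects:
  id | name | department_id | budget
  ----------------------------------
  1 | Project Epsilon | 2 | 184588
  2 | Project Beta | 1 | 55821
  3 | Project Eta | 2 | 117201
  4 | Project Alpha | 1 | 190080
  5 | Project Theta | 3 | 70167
SELECT name, salary FROM employees ORDER BY salary DESC LIMIT 2

Execution result:
name | salary
Eve Martinez | 144266
Quinn Garcia | 136905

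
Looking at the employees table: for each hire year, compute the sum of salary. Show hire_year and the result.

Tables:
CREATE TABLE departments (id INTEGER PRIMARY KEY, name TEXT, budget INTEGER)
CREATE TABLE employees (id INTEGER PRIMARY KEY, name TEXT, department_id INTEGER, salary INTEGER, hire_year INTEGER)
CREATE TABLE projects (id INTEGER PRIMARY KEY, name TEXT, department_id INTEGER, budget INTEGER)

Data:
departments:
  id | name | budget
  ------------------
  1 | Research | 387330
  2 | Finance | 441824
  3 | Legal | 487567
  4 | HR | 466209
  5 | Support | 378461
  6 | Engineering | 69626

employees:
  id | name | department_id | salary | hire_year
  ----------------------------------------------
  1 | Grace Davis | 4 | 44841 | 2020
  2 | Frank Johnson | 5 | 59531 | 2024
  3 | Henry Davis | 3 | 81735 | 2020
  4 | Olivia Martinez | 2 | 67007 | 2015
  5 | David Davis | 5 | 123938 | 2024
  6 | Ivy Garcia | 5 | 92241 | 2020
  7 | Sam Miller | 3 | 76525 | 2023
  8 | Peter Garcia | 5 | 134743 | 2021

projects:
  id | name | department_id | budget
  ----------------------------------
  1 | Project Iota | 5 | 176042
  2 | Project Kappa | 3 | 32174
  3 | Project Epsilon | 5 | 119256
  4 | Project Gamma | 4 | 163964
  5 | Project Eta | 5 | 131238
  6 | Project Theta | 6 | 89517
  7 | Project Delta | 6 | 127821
SELECT hire_year, SUM(salary) AS sum_salary FROM employees GROUP BY hire_year

Execution result:
hire_year | sum_salary
2015 | 67007
2020 | 218817
2021 | 134743
2023 | 76525
2024 | 183469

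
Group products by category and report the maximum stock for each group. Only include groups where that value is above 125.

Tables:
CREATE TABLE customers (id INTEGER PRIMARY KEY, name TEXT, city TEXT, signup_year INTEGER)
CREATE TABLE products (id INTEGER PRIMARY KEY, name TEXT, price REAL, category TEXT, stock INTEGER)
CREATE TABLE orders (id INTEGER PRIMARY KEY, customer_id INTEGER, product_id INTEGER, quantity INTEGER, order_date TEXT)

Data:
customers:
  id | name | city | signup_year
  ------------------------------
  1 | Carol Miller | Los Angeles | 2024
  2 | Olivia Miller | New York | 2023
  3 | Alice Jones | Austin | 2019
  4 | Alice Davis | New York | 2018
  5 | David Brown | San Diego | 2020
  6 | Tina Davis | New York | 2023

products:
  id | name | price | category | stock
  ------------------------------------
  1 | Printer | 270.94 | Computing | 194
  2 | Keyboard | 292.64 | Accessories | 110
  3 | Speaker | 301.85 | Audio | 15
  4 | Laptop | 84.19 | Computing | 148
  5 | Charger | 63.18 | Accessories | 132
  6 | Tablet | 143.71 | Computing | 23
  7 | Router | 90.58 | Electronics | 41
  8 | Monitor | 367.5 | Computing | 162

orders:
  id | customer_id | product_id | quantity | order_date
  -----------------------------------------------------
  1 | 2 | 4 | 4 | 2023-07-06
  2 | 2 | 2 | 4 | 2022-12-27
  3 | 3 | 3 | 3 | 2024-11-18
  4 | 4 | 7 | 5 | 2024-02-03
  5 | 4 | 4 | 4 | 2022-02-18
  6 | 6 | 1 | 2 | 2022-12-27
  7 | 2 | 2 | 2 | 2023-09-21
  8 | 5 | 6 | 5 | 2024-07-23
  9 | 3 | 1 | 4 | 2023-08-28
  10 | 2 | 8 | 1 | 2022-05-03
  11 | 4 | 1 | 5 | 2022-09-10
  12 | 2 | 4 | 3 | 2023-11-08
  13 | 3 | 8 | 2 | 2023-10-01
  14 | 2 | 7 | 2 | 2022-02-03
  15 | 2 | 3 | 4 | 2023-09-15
SELECT category, MAX(stock) AS max_stock FROM products GROUP BY category HAVING MAX(stock) > 125

Execution result:
category | max_stock
Accessories | 132
Computing | 194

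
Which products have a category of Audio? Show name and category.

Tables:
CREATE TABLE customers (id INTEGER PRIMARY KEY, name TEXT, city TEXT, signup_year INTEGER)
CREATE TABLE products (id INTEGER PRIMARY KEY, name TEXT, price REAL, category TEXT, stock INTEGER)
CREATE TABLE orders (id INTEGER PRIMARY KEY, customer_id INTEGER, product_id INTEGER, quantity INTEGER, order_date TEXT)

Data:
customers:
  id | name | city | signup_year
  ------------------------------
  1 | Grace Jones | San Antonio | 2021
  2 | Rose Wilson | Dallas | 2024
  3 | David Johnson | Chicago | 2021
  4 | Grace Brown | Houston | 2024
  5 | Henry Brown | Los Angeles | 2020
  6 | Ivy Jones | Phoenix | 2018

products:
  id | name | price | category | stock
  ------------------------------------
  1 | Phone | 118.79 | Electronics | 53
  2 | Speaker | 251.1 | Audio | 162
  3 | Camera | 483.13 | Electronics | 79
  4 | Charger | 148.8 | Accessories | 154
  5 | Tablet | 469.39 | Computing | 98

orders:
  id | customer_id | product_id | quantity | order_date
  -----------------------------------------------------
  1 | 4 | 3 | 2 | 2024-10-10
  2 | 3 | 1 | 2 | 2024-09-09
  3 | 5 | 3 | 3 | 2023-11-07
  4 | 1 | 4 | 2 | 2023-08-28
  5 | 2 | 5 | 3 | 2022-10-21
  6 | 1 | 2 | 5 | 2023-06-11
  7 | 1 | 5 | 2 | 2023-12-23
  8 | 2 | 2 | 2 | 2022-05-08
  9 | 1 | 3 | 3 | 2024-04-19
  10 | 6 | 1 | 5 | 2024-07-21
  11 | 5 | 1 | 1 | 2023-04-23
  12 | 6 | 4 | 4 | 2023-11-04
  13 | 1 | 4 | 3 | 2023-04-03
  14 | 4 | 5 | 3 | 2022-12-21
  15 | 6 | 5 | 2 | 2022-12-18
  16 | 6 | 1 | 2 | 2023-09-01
SELECT name, category FROM products WHERE category = 'Audio'

Execution result:
name | category
Speaker | Audio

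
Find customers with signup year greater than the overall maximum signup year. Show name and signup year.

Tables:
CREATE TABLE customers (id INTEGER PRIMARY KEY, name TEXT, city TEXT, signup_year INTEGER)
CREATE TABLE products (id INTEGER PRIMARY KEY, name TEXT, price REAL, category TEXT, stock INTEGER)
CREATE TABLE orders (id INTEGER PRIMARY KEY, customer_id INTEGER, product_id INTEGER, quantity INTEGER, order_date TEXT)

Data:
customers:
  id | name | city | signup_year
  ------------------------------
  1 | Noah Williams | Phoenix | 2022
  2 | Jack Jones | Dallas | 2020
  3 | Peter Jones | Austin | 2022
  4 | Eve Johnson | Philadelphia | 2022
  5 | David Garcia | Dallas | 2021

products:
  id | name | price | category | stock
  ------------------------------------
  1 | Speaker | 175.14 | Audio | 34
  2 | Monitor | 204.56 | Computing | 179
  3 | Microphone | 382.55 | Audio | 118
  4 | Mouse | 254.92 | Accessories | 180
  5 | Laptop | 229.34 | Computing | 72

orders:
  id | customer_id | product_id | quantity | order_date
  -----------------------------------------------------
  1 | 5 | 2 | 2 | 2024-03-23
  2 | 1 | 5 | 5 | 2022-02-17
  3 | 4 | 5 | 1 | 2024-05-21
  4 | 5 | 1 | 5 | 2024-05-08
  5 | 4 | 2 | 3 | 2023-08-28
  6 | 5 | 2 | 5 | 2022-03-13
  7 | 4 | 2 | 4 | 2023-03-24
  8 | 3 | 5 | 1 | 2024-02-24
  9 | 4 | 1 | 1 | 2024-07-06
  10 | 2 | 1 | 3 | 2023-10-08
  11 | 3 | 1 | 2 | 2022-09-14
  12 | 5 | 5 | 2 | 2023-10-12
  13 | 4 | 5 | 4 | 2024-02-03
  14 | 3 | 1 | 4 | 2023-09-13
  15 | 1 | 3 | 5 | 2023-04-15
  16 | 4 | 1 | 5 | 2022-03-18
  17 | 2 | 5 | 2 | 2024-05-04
SELECT name, signup_year FROM customers WHERE signup_year > (SELECT MAX(signup_year) FROM customers)

Execution result:
(no rows)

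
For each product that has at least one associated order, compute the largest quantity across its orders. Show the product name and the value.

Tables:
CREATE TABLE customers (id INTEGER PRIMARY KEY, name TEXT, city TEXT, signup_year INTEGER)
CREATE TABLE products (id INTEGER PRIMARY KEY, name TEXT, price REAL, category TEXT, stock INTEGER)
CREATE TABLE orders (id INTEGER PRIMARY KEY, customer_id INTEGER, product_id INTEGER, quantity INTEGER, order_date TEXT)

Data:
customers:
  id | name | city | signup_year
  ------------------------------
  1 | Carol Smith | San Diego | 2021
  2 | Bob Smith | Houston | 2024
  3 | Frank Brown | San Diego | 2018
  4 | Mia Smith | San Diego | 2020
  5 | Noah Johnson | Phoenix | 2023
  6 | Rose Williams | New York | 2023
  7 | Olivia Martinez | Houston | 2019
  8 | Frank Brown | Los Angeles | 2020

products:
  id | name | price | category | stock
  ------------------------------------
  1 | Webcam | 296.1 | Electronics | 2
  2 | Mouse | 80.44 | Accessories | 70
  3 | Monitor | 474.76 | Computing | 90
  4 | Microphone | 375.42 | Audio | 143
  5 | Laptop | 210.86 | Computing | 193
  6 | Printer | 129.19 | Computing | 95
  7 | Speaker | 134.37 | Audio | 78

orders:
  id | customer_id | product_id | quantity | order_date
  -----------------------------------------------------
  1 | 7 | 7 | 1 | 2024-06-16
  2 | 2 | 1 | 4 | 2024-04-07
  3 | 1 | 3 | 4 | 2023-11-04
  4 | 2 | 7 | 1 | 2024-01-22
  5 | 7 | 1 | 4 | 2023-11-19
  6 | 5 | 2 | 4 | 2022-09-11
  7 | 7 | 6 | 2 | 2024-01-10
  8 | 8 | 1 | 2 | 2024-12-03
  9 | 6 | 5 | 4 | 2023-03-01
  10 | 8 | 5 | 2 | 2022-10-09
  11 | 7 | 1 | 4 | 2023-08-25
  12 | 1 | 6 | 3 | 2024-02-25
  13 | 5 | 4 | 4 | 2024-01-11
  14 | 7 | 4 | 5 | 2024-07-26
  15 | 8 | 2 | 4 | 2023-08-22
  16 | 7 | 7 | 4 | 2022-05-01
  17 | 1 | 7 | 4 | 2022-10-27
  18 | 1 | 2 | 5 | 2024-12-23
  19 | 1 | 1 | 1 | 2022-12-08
SELECT p.name, MAX(c.quantity) AS max_quantity FROM orders c JOIN products p ON c.product_id = p.id GROUP BY p.id, p.name

Execution result:
name | max_quantity
Webcam | 4
Mouse | 5
Monitor | 4
Microphone | 5
Laptop | 4
Printer | 3
Speaker | 4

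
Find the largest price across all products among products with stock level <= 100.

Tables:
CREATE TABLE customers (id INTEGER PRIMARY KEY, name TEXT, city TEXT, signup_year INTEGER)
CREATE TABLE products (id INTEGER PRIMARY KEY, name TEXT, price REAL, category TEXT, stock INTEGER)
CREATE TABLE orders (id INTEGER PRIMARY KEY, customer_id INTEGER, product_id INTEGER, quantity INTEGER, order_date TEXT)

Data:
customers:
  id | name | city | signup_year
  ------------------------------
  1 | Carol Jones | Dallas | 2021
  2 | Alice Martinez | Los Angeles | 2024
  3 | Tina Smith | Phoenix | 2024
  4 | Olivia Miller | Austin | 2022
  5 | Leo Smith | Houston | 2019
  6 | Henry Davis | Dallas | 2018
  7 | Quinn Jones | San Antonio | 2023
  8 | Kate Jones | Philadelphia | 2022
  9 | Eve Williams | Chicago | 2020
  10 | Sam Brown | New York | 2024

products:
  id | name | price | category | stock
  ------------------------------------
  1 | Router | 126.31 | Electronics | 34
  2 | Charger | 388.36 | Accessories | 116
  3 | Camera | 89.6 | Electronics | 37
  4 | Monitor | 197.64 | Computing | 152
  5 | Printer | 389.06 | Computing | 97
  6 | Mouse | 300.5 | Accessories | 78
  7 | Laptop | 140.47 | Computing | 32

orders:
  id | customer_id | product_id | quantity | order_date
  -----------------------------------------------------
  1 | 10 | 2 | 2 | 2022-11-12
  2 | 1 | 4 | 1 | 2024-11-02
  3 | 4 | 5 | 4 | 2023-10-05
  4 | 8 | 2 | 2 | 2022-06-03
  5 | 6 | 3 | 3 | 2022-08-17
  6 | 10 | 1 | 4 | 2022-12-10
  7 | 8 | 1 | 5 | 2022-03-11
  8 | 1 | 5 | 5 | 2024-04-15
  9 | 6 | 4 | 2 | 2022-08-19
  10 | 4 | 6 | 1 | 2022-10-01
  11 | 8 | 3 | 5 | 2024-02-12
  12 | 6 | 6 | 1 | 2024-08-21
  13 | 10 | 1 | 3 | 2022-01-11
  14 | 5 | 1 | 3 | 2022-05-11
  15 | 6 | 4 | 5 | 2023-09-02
SELECT MAX(price) FROM products WHERE stock <= 100

Execution result:
389.06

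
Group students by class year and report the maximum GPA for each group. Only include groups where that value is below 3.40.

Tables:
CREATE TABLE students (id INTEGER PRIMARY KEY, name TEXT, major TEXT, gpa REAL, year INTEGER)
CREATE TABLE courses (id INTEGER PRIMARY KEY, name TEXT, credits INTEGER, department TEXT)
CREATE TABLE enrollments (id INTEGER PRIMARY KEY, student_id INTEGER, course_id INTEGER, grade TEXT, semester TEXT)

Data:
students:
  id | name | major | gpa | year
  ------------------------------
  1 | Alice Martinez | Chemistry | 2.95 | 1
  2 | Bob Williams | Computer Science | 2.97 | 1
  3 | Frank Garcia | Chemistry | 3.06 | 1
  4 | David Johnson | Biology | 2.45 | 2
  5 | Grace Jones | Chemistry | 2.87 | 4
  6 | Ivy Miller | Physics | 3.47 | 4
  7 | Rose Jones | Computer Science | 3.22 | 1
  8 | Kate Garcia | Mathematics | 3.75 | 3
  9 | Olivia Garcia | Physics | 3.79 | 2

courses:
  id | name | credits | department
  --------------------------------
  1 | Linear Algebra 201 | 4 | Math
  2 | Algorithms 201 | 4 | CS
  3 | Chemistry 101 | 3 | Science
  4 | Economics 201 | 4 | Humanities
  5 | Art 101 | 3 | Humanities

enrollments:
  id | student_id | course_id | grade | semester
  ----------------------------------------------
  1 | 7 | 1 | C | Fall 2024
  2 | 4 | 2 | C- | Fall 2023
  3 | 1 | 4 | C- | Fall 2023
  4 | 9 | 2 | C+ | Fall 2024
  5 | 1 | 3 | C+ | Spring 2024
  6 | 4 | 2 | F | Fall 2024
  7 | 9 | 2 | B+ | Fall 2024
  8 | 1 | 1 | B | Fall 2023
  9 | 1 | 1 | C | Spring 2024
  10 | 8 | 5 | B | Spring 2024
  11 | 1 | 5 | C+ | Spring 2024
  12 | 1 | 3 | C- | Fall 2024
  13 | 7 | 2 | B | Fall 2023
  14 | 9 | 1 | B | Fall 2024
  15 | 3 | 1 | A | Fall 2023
SELECT year, MAX(gpa) AS max_gpa FROM students GROUP BY year HAVING MAX(gpa) < 3.4

Execution result:
year | max_gpa
1 | 3.22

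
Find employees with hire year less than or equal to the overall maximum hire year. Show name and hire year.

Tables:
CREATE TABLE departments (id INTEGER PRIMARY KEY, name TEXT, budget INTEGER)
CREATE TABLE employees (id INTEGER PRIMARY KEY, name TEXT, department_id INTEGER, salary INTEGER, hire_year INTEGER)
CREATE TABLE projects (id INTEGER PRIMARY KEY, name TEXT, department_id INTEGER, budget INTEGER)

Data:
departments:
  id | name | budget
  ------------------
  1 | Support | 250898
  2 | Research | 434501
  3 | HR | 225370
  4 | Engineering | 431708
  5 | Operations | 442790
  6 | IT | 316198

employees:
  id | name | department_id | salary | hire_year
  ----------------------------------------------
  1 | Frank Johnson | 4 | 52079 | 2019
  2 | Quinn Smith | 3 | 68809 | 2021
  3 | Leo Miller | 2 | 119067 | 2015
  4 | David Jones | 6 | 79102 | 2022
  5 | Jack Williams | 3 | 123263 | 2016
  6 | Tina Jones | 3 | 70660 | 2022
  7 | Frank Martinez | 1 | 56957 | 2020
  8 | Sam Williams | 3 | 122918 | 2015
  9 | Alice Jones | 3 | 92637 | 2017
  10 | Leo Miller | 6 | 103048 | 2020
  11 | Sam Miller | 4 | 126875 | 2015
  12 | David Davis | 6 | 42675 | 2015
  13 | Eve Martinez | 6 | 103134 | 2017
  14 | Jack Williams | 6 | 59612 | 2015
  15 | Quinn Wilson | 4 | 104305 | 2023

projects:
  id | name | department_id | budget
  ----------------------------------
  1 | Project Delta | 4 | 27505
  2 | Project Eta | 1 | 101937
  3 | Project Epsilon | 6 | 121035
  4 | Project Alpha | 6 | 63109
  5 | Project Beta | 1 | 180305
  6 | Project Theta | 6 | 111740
SELECT name, hire_year FROM employees WHERE hire_year <= (SELECT MAX(hire_year) FROM employees)

Execution result:
name | hire_year
Frank Johnson | 2019
Quinn Smith | 2021
Leo Miller | 2015
David Jones | 2022
Jack Williams | 2016
Tina Jones | 2022
Frank Martinez | 2020
Sam Williams | 2015
Alice Jones | 2017
Leo Miller | 2020
Sam Miller | 2015
David Davis | 2015
Eve Martinez | 2017
Jack Williams | 2015
Quinn Wilson | 2023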